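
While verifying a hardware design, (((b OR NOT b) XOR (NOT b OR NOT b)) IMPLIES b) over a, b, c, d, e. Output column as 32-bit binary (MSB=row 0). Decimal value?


Formula: (((b OR NOT b) XOR (NOT b OR NOT b)) IMPLIES b) over a, b, c, d, e (32 rows)
Evaluate each row (bits = a,b,c,d,e, MSB first):
  row 0 [00000]: (((0 OR NOT 0) XOR (NOT 0 OR NOT 0)) IMPLIES 0) -> 1
  row 1 [00001]: (((0 OR NOT 0) XOR (NOT 0 OR NOT 0)) IMPLIES 0) -> 1
  row 2 [00010]: (((0 OR NOT 0) XOR (NOT 0 OR NOT 0)) IMPLIES 0) -> 1
  row 3 [00011]: (((0 OR NOT 0) XOR (NOT 0 OR NOT 0)) IMPLIES 0) -> 1
  row 4 [00100]: (((0 OR NOT 0) XOR (NOT 0 OR NOT 0)) IMPLIES 0) -> 1
  row 5 [00101]: (((0 OR NOT 0) XOR (NOT 0 OR NOT 0)) IMPLIES 0) -> 1
  row 6 [00110]: (((0 OR NOT 0) XOR (NOT 0 OR NOT 0)) IMPLIES 0) -> 1
  row 7 [00111]: (((0 OR NOT 0) XOR (NOT 0 OR NOT 0)) IMPLIES 0) -> 1
  row 8 [01000]: (((1 OR NOT 1) XOR (NOT 1 OR NOT 1)) IMPLIES 1) -> 1
  row 9 [01001]: (((1 OR NOT 1) XOR (NOT 1 OR NOT 1)) IMPLIES 1) -> 1
  row 10 [01010]: (((1 OR NOT 1) XOR (NOT 1 OR NOT 1)) IMPLIES 1) -> 1
  row 11 [01011]: (((1 OR NOT 1) XOR (NOT 1 OR NOT 1)) IMPLIES 1) -> 1
  row 12 [01100]: (((1 OR NOT 1) XOR (NOT 1 OR NOT 1)) IMPLIES 1) -> 1
  row 13 [01101]: (((1 OR NOT 1) XOR (NOT 1 OR NOT 1)) IMPLIES 1) -> 1
  row 14 [01110]: (((1 OR NOT 1) XOR (NOT 1 OR NOT 1)) IMPLIES 1) -> 1
  row 15 [01111]: (((1 OR NOT 1) XOR (NOT 1 OR NOT 1)) IMPLIES 1) -> 1
  row 16 [10000]: (((0 OR NOT 0) XOR (NOT 0 OR NOT 0)) IMPLIES 0) -> 1
  row 17 [10001]: (((0 OR NOT 0) XOR (NOT 0 OR NOT 0)) IMPLIES 0) -> 1
  row 18 [10010]: (((0 OR NOT 0) XOR (NOT 0 OR NOT 0)) IMPLIES 0) -> 1
  row 19 [10011]: (((0 OR NOT 0) XOR (NOT 0 OR NOT 0)) IMPLIES 0) -> 1
  row 20 [10100]: (((0 OR NOT 0) XOR (NOT 0 OR NOT 0)) IMPLIES 0) -> 1
  row 21 [10101]: (((0 OR NOT 0) XOR (NOT 0 OR NOT 0)) IMPLIES 0) -> 1
  row 22 [10110]: (((0 OR NOT 0) XOR (NOT 0 OR NOT 0)) IMPLIES 0) -> 1
  row 23 [10111]: (((0 OR NOT 0) XOR (NOT 0 OR NOT 0)) IMPLIES 0) -> 1
  row 24 [11000]: (((1 OR NOT 1) XOR (NOT 1 OR NOT 1)) IMPLIES 1) -> 1
  row 25 [11001]: (((1 OR NOT 1) XOR (NOT 1 OR NOT 1)) IMPLIES 1) -> 1
  row 26 [11010]: (((1 OR NOT 1) XOR (NOT 1 OR NOT 1)) IMPLIES 1) -> 1
  row 27 [11011]: (((1 OR NOT 1) XOR (NOT 1 OR NOT 1)) IMPLIES 1) -> 1
  row 28 [11100]: (((1 OR NOT 1) XOR (NOT 1 OR NOT 1)) IMPLIES 1) -> 1
  row 29 [11101]: (((1 OR NOT 1) XOR (NOT 1 OR NOT 1)) IMPLIES 1) -> 1
  row 30 [11110]: (((1 OR NOT 1) XOR (NOT 1 OR NOT 1)) IMPLIES 1) -> 1
  row 31 [11111]: (((1 OR NOT 1) XOR (NOT 1 OR NOT 1)) IMPLIES 1) -> 1
Full result column, 4 rows per line (a,b,c fixed per line; d,e runs 00..11 left to right):
  rows 0-3 [a,b,c=000]: 1111  = hex F
  rows 4-7 [a,b,c=001]: 1111  = hex F
  rows 8-11 [a,b,c=010]: 1111  = hex F
  rows 12-15 [a,b,c=011]: 1111  = hex F
  rows 16-19 [a,b,c=100]: 1111  = hex F
  rows 20-23 [a,b,c=101]: 1111  = hex F
  rows 24-27 [a,b,c=110]: 1111  = hex F
  rows 28-31 [a,b,c=111]: 1111  = hex F
Output column (row 0 .. row 31) = 11111111111111111111111111111111
Output column grouped in 4s = 1111 1111 1111 1111 1111 1111 1111 1111 = 0xFFFFFFFF
Convert to decimal digit by digit (value = value*16 + digit):
  F -> 15
  15*16 + 15 (F) = 255
  255*16 + 15 (F) = 4095
  4095*16 + 15 (F) = 65535
  65535*16 + 15 (F) = 1048575
  1048575*16 + 15 (F) = 16777215
  16777215*16 + 15 (F) = 268435455
  268435455*16 + 15 (F) = 4294967295
Decimal = 4294967295

4294967295


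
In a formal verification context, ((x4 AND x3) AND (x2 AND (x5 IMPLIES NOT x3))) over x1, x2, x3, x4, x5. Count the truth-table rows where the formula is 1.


Formula: ((x4 AND x3) AND (x2 AND (x5 IMPLIES NOT x3))) over 5 vars (32 rows)
Evaluate each row (x1, x2, x3, x4, x5 as bits, MSB first):
  row 0 [00000]: ((0 AND 0) AND (0 AND (0 IMPLIES NOT 0))) -> 0
  row 1 [00001]: ((0 AND 0) AND (0 AND (1 IMPLIES NOT 0))) -> 0
  row 2 [00010]: ((1 AND 0) AND (0 AND (0 IMPLIES NOT 0))) -> 0
  row 3 [00011]: ((1 AND 0) AND (0 AND (1 IMPLIES NOT 0))) -> 0
  row 4 [00100]: ((0 AND 1) AND (0 AND (0 IMPLIES NOT 1))) -> 0
  row 5 [00101]: ((0 AND 1) AND (0 AND (1 IMPLIES NOT 1))) -> 0
  row 6 [00110]: ((1 AND 1) AND (0 AND (0 IMPLIES NOT 1))) -> 0
  row 7 [00111]: ((1 AND 1) AND (0 AND (1 IMPLIES NOT 1))) -> 0
  row 8 [01000]: ((0 AND 0) AND (1 AND (0 IMPLIES NOT 0))) -> 0
  row 9 [01001]: ((0 AND 0) AND (1 AND (1 IMPLIES NOT 0))) -> 0
  row 10 [01010]: ((1 AND 0) AND (1 AND (0 IMPLIES NOT 0))) -> 0
  row 11 [01011]: ((1 AND 0) AND (1 AND (1 IMPLIES NOT 0))) -> 0
  row 12 [01100]: ((0 AND 1) AND (1 AND (0 IMPLIES NOT 1))) -> 0
  row 13 [01101]: ((0 AND 1) AND (1 AND (1 IMPLIES NOT 1))) -> 0
  row 14 [01110]: ((1 AND 1) AND (1 AND (0 IMPLIES NOT 1))) -> 1
  row 15 [01111]: ((1 AND 1) AND (1 AND (1 IMPLIES NOT 1))) -> 0
  row 16 [10000]: ((0 AND 0) AND (0 AND (0 IMPLIES NOT 0))) -> 0
  row 17 [10001]: ((0 AND 0) AND (0 AND (1 IMPLIES NOT 0))) -> 0
  row 18 [10010]: ((1 AND 0) AND (0 AND (0 IMPLIES NOT 0))) -> 0
  row 19 [10011]: ((1 AND 0) AND (0 AND (1 IMPLIES NOT 0))) -> 0
  row 20 [10100]: ((0 AND 1) AND (0 AND (0 IMPLIES NOT 1))) -> 0
  row 21 [10101]: ((0 AND 1) AND (0 AND (1 IMPLIES NOT 1))) -> 0
  row 22 [10110]: ((1 AND 1) AND (0 AND (0 IMPLIES NOT 1))) -> 0
  row 23 [10111]: ((1 AND 1) AND (0 AND (1 IMPLIES NOT 1))) -> 0
  row 24 [11000]: ((0 AND 0) AND (1 AND (0 IMPLIES NOT 0))) -> 0
  row 25 [11001]: ((0 AND 0) AND (1 AND (1 IMPLIES NOT 0))) -> 0
  row 26 [11010]: ((1 AND 0) AND (1 AND (0 IMPLIES NOT 0))) -> 0
  row 27 [11011]: ((1 AND 0) AND (1 AND (1 IMPLIES NOT 0))) -> 0
  row 28 [11100]: ((0 AND 1) AND (1 AND (0 IMPLIES NOT 1))) -> 0
  row 29 [11101]: ((0 AND 1) AND (1 AND (1 IMPLIES NOT 1))) -> 0
  row 30 [11110]: ((1 AND 1) AND (1 AND (0 IMPLIES NOT 1))) -> 1
  row 31 [11111]: ((1 AND 1) AND (1 AND (1 IMPLIES NOT 1))) -> 0
Full result column, 8 rows per line (x1,x2 fixed per line; x3,x4,x5 runs 000..111 left to right):
  rows 0-7 [x1,x2=00]: 00000000  (ones: 0)
  rows 8-15 [x1,x2=01]: 00000010  (ones: 1)
  rows 16-23 [x1,x2=10]: 00000000  (ones: 0)
  rows 24-31 [x1,x2=11]: 00000010  (ones: 1)
Count of 1-rows = 0+1+0+1 = 2

2


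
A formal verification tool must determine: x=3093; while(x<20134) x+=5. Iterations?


Step 1: x goes from 3093 toward 20134 by 5; the body runs while x<20134, so iterations = ceil((bound-start)/step)
Step 2: Distance=17041
Step 3: ceil(17041/5)=3409

3409


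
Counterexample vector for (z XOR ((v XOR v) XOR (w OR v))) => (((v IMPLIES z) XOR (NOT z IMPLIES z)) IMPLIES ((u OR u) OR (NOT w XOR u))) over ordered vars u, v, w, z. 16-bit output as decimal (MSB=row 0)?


F1 = (z XOR ((v XOR v) XOR (w OR v)))
F2 = (((v IMPLIES z) XOR (NOT z IMPLIES z)) IMPLIES ((u OR u) OR (NOT w XOR u)))
Counterexample to F1=>F2 is where F1=1 and F2=0.
Evaluate each row (bits = u,v,w,z, MSB first):
  row 0 [0000]: F1=0 F2=1 -> F1&~F2 -> 0
  row 1 [0001]: F1=1 F2=1 -> F1&~F2 -> 0
  row 2 [0010]: F1=1 F2=0 -> F1&~F2 -> 1
  row 3 [0011]: F1=0 F2=1 -> F1&~F2 -> 0
  row 4 [0100]: F1=1 F2=1 -> F1&~F2 -> 0
  row 5 [0101]: F1=0 F2=1 -> F1&~F2 -> 0
  row 6 [0110]: F1=1 F2=1 -> F1&~F2 -> 0
  row 7 [0111]: F1=0 F2=1 -> F1&~F2 -> 0
  row 8 [1000]: F1=0 F2=1 -> F1&~F2 -> 0
  row 9 [1001]: F1=1 F2=1 -> F1&~F2 -> 0
  row 10 [1010]: F1=1 F2=1 -> F1&~F2 -> 0
  row 11 [1011]: F1=0 F2=1 -> F1&~F2 -> 0
  row 12 [1100]: F1=1 F2=1 -> F1&~F2 -> 0
  row 13 [1101]: F1=0 F2=1 -> F1&~F2 -> 0
  row 14 [1110]: F1=1 F2=1 -> F1&~F2 -> 0
  row 15 [1111]: F1=0 F2=1 -> F1&~F2 -> 0
Full result column, 4 rows per line (u,v fixed per line; w,z runs 00..11 left to right):
  rows 0-3 [u,v=00]: 0010  = hex 2
  rows 4-7 [u,v=01]: 0000  = hex 0
  rows 8-11 [u,v=10]: 0000  = hex 0
  rows 12-15 [u,v=11]: 0000  = hex 0
Counterexample vector (row 0 .. row 15) = 0010000000000000
Output column grouped in 4s = 0010 0000 0000 0000 = 0x2000
Convert to decimal digit by digit (value = value*16 + digit):
  2 -> 2
  2*16 + 0 = 32
  32*16 + 0 = 512
  512*16 + 0 = 8192
Decimal = 8192

8192


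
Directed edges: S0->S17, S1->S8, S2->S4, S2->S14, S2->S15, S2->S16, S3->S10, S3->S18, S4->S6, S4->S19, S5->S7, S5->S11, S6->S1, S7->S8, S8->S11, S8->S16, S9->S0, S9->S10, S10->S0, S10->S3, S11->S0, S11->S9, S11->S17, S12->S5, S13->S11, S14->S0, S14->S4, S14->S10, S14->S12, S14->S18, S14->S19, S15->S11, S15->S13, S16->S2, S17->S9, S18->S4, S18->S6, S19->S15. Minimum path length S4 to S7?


BFS layer-by-layer from S4:
  dist 0: {S4}
  dist 1: {S6, S19}
  dist 2: {S1, S15}
  dist 3: {S8, S11, S13}
  dist 4: {S0, S9, S16, S17}
  dist 5: {S2, S10}
  dist 6: {S3, S14}
  dist 7: {S12, S18}
  dist 8: {S5}
  dist 9: {S7}
  -> S7 reached at distance 9
Shortest path length = 9

9


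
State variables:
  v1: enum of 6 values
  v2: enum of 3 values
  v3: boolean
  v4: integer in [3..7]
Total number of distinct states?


State space = product of domain sizes of all variables.
Domain sizes:
  v1 (enum of 6 values): 6
  v2 (enum of 3 values): 3
  v3 (boolean): 2
  v4 (integer in [3..7]): 5
Product = 6 * 3 * 2 * 5 = 180

180


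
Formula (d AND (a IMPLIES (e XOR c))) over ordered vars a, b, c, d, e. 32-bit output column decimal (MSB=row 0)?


Formula: (d AND (a IMPLIES (e XOR c))) over a, b, c, d, e (32 rows)
Evaluate each row (bits = a,b,c,d,e, MSB first):
  row 0 [00000]: (0 AND (0 IMPLIES (0 XOR 0))) -> 0
  row 1 [00001]: (0 AND (0 IMPLIES (1 XOR 0))) -> 0
  row 2 [00010]: (1 AND (0 IMPLIES (0 XOR 0))) -> 1
  row 3 [00011]: (1 AND (0 IMPLIES (1 XOR 0))) -> 1
  row 4 [00100]: (0 AND (0 IMPLIES (0 XOR 1))) -> 0
  row 5 [00101]: (0 AND (0 IMPLIES (1 XOR 1))) -> 0
  row 6 [00110]: (1 AND (0 IMPLIES (0 XOR 1))) -> 1
  row 7 [00111]: (1 AND (0 IMPLIES (1 XOR 1))) -> 1
  row 8 [01000]: (0 AND (0 IMPLIES (0 XOR 0))) -> 0
  row 9 [01001]: (0 AND (0 IMPLIES (1 XOR 0))) -> 0
  row 10 [01010]: (1 AND (0 IMPLIES (0 XOR 0))) -> 1
  row 11 [01011]: (1 AND (0 IMPLIES (1 XOR 0))) -> 1
  row 12 [01100]: (0 AND (0 IMPLIES (0 XOR 1))) -> 0
  row 13 [01101]: (0 AND (0 IMPLIES (1 XOR 1))) -> 0
  row 14 [01110]: (1 AND (0 IMPLIES (0 XOR 1))) -> 1
  row 15 [01111]: (1 AND (0 IMPLIES (1 XOR 1))) -> 1
  row 16 [10000]: (0 AND (1 IMPLIES (0 XOR 0))) -> 0
  row 17 [10001]: (0 AND (1 IMPLIES (1 XOR 0))) -> 0
  row 18 [10010]: (1 AND (1 IMPLIES (0 XOR 0))) -> 0
  row 19 [10011]: (1 AND (1 IMPLIES (1 XOR 0))) -> 1
  row 20 [10100]: (0 AND (1 IMPLIES (0 XOR 1))) -> 0
  row 21 [10101]: (0 AND (1 IMPLIES (1 XOR 1))) -> 0
  row 22 [10110]: (1 AND (1 IMPLIES (0 XOR 1))) -> 1
  row 23 [10111]: (1 AND (1 IMPLIES (1 XOR 1))) -> 0
  row 24 [11000]: (0 AND (1 IMPLIES (0 XOR 0))) -> 0
  row 25 [11001]: (0 AND (1 IMPLIES (1 XOR 0))) -> 0
  row 26 [11010]: (1 AND (1 IMPLIES (0 XOR 0))) -> 0
  row 27 [11011]: (1 AND (1 IMPLIES (1 XOR 0))) -> 1
  row 28 [11100]: (0 AND (1 IMPLIES (0 XOR 1))) -> 0
  row 29 [11101]: (0 AND (1 IMPLIES (1 XOR 1))) -> 0
  row 30 [11110]: (1 AND (1 IMPLIES (0 XOR 1))) -> 1
  row 31 [11111]: (1 AND (1 IMPLIES (1 XOR 1))) -> 0
Full result column, 4 rows per line (a,b,c fixed per line; d,e runs 00..11 left to right):
  rows 0-3 [a,b,c=000]: 0011  = hex 3
  rows 4-7 [a,b,c=001]: 0011  = hex 3
  rows 8-11 [a,b,c=010]: 0011  = hex 3
  rows 12-15 [a,b,c=011]: 0011  = hex 3
  rows 16-19 [a,b,c=100]: 0001  = hex 1
  rows 20-23 [a,b,c=101]: 0010  = hex 2
  rows 24-27 [a,b,c=110]: 0001  = hex 1
  rows 28-31 [a,b,c=111]: 0010  = hex 2
Output column (row 0 .. row 31) = 00110011001100110001001000010010
Output column grouped in 4s = 0011 0011 0011 0011 0001 0010 0001 0010 = 0x33331212
Convert to decimal digit by digit (value = value*16 + digit):
  3 -> 3
  3*16 + 3 = 51
  51*16 + 3 = 819
  819*16 + 3 = 13107
  13107*16 + 1 = 209713
  209713*16 + 2 = 3355410
  3355410*16 + 1 = 53686561
  53686561*16 + 2 = 858984978
Decimal = 858984978

858984978


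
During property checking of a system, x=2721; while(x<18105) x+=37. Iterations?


Step 1: x goes from 2721 toward 18105 by 37; the body runs while x<18105, so iterations = ceil((bound-start)/step)
Step 2: Distance=15384
Step 3: ceil(15384/37)=416

416


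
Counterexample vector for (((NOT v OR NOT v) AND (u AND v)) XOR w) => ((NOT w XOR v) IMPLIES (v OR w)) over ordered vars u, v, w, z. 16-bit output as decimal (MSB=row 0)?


F1 = (((NOT v OR NOT v) AND (u AND v)) XOR w)
F2 = ((NOT w XOR v) IMPLIES (v OR w))
Counterexample to F1=>F2 is where F1=1 and F2=0.
Evaluate each row (bits = u,v,w,z, MSB first):
  row 0 [0000]: F1=0 F2=0 -> F1&~F2 -> 0
  row 1 [0001]: F1=0 F2=0 -> F1&~F2 -> 0
  row 2 [0010]: F1=1 F2=1 -> F1&~F2 -> 0
  row 3 [0011]: F1=1 F2=1 -> F1&~F2 -> 0
  row 4 [0100]: F1=0 F2=1 -> F1&~F2 -> 0
  row 5 [0101]: F1=0 F2=1 -> F1&~F2 -> 0
  row 6 [0110]: F1=1 F2=1 -> F1&~F2 -> 0
  row 7 [0111]: F1=1 F2=1 -> F1&~F2 -> 0
  row 8 [1000]: F1=0 F2=0 -> F1&~F2 -> 0
  row 9 [1001]: F1=0 F2=0 -> F1&~F2 -> 0
  row 10 [1010]: F1=1 F2=1 -> F1&~F2 -> 0
  row 11 [1011]: F1=1 F2=1 -> F1&~F2 -> 0
  row 12 [1100]: F1=0 F2=1 -> F1&~F2 -> 0
  row 13 [1101]: F1=0 F2=1 -> F1&~F2 -> 0
  row 14 [1110]: F1=1 F2=1 -> F1&~F2 -> 0
  row 15 [1111]: F1=1 F2=1 -> F1&~F2 -> 0
Full result column, 4 rows per line (u,v fixed per line; w,z runs 00..11 left to right):
  rows 0-3 [u,v=00]: 0000  = hex 0
  rows 4-7 [u,v=01]: 0000  = hex 0
  rows 8-11 [u,v=10]: 0000  = hex 0
  rows 12-15 [u,v=11]: 0000  = hex 0
Counterexample vector (row 0 .. row 15) = 0000000000000000
Output column grouped in 4s = 0000 0000 0000 0000 = 0x0000
Convert to decimal digit by digit (value = value*16 + digit):
  0 -> 0
  0*16 + 0 = 0
  0*16 + 0 = 0
  0*16 + 0 = 0
Decimal = 0

0


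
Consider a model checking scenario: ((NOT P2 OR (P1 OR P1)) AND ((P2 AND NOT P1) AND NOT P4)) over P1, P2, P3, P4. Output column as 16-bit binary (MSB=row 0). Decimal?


Formula: ((NOT P2 OR (P1 OR P1)) AND ((P2 AND NOT P1) AND NOT P4)) over P1, P2, P3, P4 (16 rows)
Evaluate each row (bits = P1,P2,P3,P4, MSB first):
  row 0 [0000]: ((NOT 0 OR (0 OR 0)) AND ((0 AND NOT 0) AND NOT 0)) -> 0
  row 1 [0001]: ((NOT 0 OR (0 OR 0)) AND ((0 AND NOT 0) AND NOT 1)) -> 0
  row 2 [0010]: ((NOT 0 OR (0 OR 0)) AND ((0 AND NOT 0) AND NOT 0)) -> 0
  row 3 [0011]: ((NOT 0 OR (0 OR 0)) AND ((0 AND NOT 0) AND NOT 1)) -> 0
  row 4 [0100]: ((NOT 1 OR (0 OR 0)) AND ((1 AND NOT 0) AND NOT 0)) -> 0
  row 5 [0101]: ((NOT 1 OR (0 OR 0)) AND ((1 AND NOT 0) AND NOT 1)) -> 0
  row 6 [0110]: ((NOT 1 OR (0 OR 0)) AND ((1 AND NOT 0) AND NOT 0)) -> 0
  row 7 [0111]: ((NOT 1 OR (0 OR 0)) AND ((1 AND NOT 0) AND NOT 1)) -> 0
  row 8 [1000]: ((NOT 0 OR (1 OR 1)) AND ((0 AND NOT 1) AND NOT 0)) -> 0
  row 9 [1001]: ((NOT 0 OR (1 OR 1)) AND ((0 AND NOT 1) AND NOT 1)) -> 0
  row 10 [1010]: ((NOT 0 OR (1 OR 1)) AND ((0 AND NOT 1) AND NOT 0)) -> 0
  row 11 [1011]: ((NOT 0 OR (1 OR 1)) AND ((0 AND NOT 1) AND NOT 1)) -> 0
  row 12 [1100]: ((NOT 1 OR (1 OR 1)) AND ((1 AND NOT 1) AND NOT 0)) -> 0
  row 13 [1101]: ((NOT 1 OR (1 OR 1)) AND ((1 AND NOT 1) AND NOT 1)) -> 0
  row 14 [1110]: ((NOT 1 OR (1 OR 1)) AND ((1 AND NOT 1) AND NOT 0)) -> 0
  row 15 [1111]: ((NOT 1 OR (1 OR 1)) AND ((1 AND NOT 1) AND NOT 1)) -> 0
Full result column, 4 rows per line (P1,P2 fixed per line; P3,P4 runs 00..11 left to right):
  rows 0-3 [P1,P2=00]: 0000  = hex 0
  rows 4-7 [P1,P2=01]: 0000  = hex 0
  rows 8-11 [P1,P2=10]: 0000  = hex 0
  rows 12-15 [P1,P2=11]: 0000  = hex 0
Output column (row 0 .. row 15) = 0000000000000000
Output column grouped in 4s = 0000 0000 0000 0000 = 0x0000
Convert to decimal digit by digit (value = value*16 + digit):
  0 -> 0
  0*16 + 0 = 0
  0*16 + 0 = 0
  0*16 + 0 = 0
Decimal = 0

0


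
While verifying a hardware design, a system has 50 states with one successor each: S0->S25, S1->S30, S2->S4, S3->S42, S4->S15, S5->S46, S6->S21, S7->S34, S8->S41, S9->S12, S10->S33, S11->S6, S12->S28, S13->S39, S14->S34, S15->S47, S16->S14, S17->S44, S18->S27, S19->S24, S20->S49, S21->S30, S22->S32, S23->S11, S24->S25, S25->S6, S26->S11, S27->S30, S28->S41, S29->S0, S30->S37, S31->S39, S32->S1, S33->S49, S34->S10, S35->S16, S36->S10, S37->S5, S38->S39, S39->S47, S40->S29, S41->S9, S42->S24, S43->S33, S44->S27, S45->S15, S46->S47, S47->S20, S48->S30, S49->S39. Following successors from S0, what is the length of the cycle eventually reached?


Trace from S0 until a state repeats:
  S0 -> S25 -> S6 -> S21 -> S30 -> S37 -> S5 -> S46 -> S47 -> S20 -> S49 -> S39 -> S47
S47 first seen at step 8, revisited at step 12.
Cycle length = 12 - 8 = 4

4


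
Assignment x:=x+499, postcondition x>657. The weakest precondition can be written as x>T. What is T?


Formula: wp(x:=E, P) = P[E/x] (substitute E for x in postcondition)
Step 1: Postcondition: x>657
Step 2: Substitute x+499 for x: x+499>657
Step 3: Solve for x: x > 657-499 = 158

158


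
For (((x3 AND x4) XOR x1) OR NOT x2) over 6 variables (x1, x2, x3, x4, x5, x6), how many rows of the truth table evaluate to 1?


Formula: (((x3 AND x4) XOR x1) OR NOT x2) over 6 vars (64 rows)
Evaluate each row (x1, x2, x3, x4, x5, x6 as bits, MSB first):
  row 0 [000000]: (((0 AND 0) XOR 0) OR NOT 0) -> 1
  row 1 [000001]: (((0 AND 0) XOR 0) OR NOT 0) -> 1
  row 2 [000010]: (((0 AND 0) XOR 0) OR NOT 0) -> 1
  row 3 [000011]: (((0 AND 0) XOR 0) OR NOT 0) -> 1
  row 4 [000100]: (((0 AND 1) XOR 0) OR NOT 0) -> 1
  (every remaining row is evaluated the same way; all 64 results are listed next)
Full result column, 8 rows per line (x1,x2,x3 fixed per line; x4,x5,x6 runs 000..111 left to right):
  rows 0-7 [x1,x2,x3=000]: 11111111  (ones: 8)
  rows 8-15 [x1,x2,x3=001]: 11111111  (ones: 8)
  rows 16-23 [x1,x2,x3=010]: 00000000  (ones: 0)
  rows 24-31 [x1,x2,x3=011]: 00001111  (ones: 4)
  rows 32-39 [x1,x2,x3=100]: 11111111  (ones: 8)
  rows 40-47 [x1,x2,x3=101]: 11111111  (ones: 8)
  rows 48-55 [x1,x2,x3=110]: 11111111  (ones: 8)
  rows 56-63 [x1,x2,x3=111]: 11110000  (ones: 4)
Count of 1-rows = 8+8+0+4+8+8+8+4 = 48

48


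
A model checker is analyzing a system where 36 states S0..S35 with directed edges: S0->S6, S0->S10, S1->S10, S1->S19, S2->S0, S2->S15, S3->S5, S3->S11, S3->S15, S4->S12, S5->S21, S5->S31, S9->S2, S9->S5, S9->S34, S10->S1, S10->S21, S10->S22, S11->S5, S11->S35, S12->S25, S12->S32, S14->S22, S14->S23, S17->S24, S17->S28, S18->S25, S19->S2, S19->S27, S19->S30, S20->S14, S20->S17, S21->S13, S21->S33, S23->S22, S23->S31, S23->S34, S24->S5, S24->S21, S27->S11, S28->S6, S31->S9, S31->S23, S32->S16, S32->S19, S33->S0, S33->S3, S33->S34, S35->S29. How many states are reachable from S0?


BFS from S0:
  layer 0: {S0}
  layer 1: {S6, S10}
  layer 2: {S1, S21, S22}
  layer 3: {S13, S19, S33}
  layer 4: {S2, S3, S27, S30, S34}
  layer 5: {S5, S11, S15}
  layer 6: {S31, S35}
  layer 7: {S9, S23, S29}
Reachable set: {S0, S1, S2, S3, S5, S6, S9, S10, S11, S13, S15, S19, S21, S22, S23, S27, S29, S30, S31, S33, S34, S35}
Count = 22

22


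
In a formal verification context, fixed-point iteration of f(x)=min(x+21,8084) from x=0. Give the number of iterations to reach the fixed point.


Step 1: x=0, cap=8084, increment=21
Step 2: x grows by 21 each step until capped at 8084; fixed point is x=8084
Step 3: iterations = ceil(8084/21) = 385

385


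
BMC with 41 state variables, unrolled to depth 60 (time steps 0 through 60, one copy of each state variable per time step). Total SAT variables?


BMC unrolls to depth k, creating one copy of each state var for steps 0..k.
Step count = 60 + 1 = 61 (steps 0 through 60)
Vars per step = 41
Total = 41 * 61 = 2501

2501


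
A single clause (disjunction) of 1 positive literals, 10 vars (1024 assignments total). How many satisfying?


Step 1: Total=2^10=1024
Step 2: Unsat when all 1 false: 2^9=512
Step 3: Sat=1024-512=512

512


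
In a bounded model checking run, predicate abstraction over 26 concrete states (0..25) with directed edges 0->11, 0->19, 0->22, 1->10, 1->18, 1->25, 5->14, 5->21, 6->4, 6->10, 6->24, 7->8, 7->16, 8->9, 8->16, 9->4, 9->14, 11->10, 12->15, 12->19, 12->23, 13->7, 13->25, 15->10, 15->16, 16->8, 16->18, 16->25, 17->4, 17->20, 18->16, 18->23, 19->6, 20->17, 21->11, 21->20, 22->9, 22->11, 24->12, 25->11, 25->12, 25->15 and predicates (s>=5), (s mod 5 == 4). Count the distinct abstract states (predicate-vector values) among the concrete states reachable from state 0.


BFS from 0:
Concrete reachable: {0, 4, 6, 8, 9, 10, 11, 12, 14, 15, 16, 18, 19, 22, 23, 24, 25}
Abstract via predicates (s>=5), (s mod 5 == 4):
  (0,0) <- {0}
  (0,1) <- {4}
  (1,0) <- {6, 8, 10, 11, 12, 15, 16, 18, 22, 23, 25}
  (1,1) <- {9, 14, 19, 24}
Distinct abstract states = 4

4


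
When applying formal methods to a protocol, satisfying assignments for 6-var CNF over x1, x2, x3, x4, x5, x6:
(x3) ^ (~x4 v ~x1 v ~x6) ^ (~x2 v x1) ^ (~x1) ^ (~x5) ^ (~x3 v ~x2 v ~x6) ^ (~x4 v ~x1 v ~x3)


CNF with 7 clauses over 6 vars (64 assignments).
An assignment satisfies CNF iff every clause has >=1 true literal.
Check each row (bits = x1,x2,x3,x4,x5,x6; clause T/F shown):
  row 0 [000000]: clauses=FTTTTTT -> 0
  row 1 [000001]: clauses=FTTTTTT -> 0
  row 2 [000010]: clauses=FTTTFTT -> 0
  row 3 [000011]: clauses=FTTTFTT -> 0
  row 4 [000100]: clauses=FTTTTTT -> 0
  (every remaining row is evaluated the same way; all 64 results are listed next)
Full result column, 8 rows per line (x1,x2,x3 fixed per line; x4,x5,x6 runs 000..111 left to right):
  rows 0-7 [x1,x2,x3=000]: 00000000  (ones: 0)
  rows 8-15 [x1,x2,x3=001]: 11001100  (ones: 4)
  rows 16-23 [x1,x2,x3=010]: 00000000  (ones: 0)
  rows 24-31 [x1,x2,x3=011]: 00000000  (ones: 0)
  rows 32-39 [x1,x2,x3=100]: 00000000  (ones: 0)
  rows 40-47 [x1,x2,x3=101]: 00000000  (ones: 0)
  rows 48-55 [x1,x2,x3=110]: 00000000  (ones: 0)
  rows 56-63 [x1,x2,x3=111]: 00000000  (ones: 0)
Satisfying assignments = 0+4+0+0+0+0+0+0 = 4

4


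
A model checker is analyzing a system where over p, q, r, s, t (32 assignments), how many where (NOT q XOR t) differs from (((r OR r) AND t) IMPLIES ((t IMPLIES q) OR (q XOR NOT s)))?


F1 = (NOT q XOR t)
F2 = (((r OR r) AND t) IMPLIES ((t IMPLIES q) OR (q XOR NOT s)))
Evaluate both on each of 32 rows (bits = p,q,r,s,t):
  row 0 [00000]: F1=1 F2=1 -> 0
  row 1 [00001]: F1=0 F2=1 (differ) -> 1
  row 2 [00010]: F1=1 F2=1 -> 0
  row 3 [00011]: F1=0 F2=1 (differ) -> 1
  row 4 [00100]: F1=1 F2=1 -> 0
  row 5 [00101]: F1=0 F2=1 (differ) -> 1
  row 6 [00110]: F1=1 F2=1 -> 0
  row 7 [00111]: F1=0 F2=0 -> 0
  row 8 [01000]: F1=0 F2=1 (differ) -> 1
  row 9 [01001]: F1=1 F2=1 -> 0
  row 10 [01010]: F1=0 F2=1 (differ) -> 1
  row 11 [01011]: F1=1 F2=1 -> 0
  row 12 [01100]: F1=0 F2=1 (differ) -> 1
  row 13 [01101]: F1=1 F2=1 -> 0
  row 14 [01110]: F1=0 F2=1 (differ) -> 1
  row 15 [01111]: F1=1 F2=1 -> 0
  row 16 [10000]: F1=1 F2=1 -> 0
  row 17 [10001]: F1=0 F2=1 (differ) -> 1
  row 18 [10010]: F1=1 F2=1 -> 0
  row 19 [10011]: F1=0 F2=1 (differ) -> 1
  row 20 [10100]: F1=1 F2=1 -> 0
  row 21 [10101]: F1=0 F2=1 (differ) -> 1
  row 22 [10110]: F1=1 F2=1 -> 0
  row 23 [10111]: F1=0 F2=0 -> 0
  row 24 [11000]: F1=0 F2=1 (differ) -> 1
  row 25 [11001]: F1=1 F2=1 -> 0
  row 26 [11010]: F1=0 F2=1 (differ) -> 1
  row 27 [11011]: F1=1 F2=1 -> 0
  row 28 [11100]: F1=0 F2=1 (differ) -> 1
  row 29 [11101]: F1=1 F2=1 -> 0
  row 30 [11110]: F1=0 F2=1 (differ) -> 1
  row 31 [11111]: F1=1 F2=1 -> 0
Full result column, 8 rows per line (p,q fixed per line; r,s,t runs 000..111 left to right):
  rows 0-7 [p,q=00]: 01010100  (ones: 3)
  rows 8-15 [p,q=01]: 10101010  (ones: 4)
  rows 16-23 [p,q=10]: 01010100  (ones: 3)
  rows 24-31 [p,q=11]: 10101010  (ones: 4)
Disagreements = 3+4+3+4 = 14

14


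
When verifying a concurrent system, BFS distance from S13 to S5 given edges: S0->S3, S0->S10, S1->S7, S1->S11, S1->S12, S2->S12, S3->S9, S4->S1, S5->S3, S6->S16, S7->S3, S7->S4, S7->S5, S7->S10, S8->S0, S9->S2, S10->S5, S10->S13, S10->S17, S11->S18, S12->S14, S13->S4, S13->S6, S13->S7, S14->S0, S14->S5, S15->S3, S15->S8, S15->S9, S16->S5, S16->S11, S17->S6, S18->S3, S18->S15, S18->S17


BFS layer-by-layer from S13:
  dist 0: {S13}
  dist 1: {S4, S6, S7}
  dist 2: {S1, S3, S5, S10, S16}
  -> S5 reached at distance 2
Shortest path length = 2

2


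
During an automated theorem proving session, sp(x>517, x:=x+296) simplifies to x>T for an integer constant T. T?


Formula: sp(P, x:=E) = exists old_x. (x = E[old_x/x]) AND P[old_x/x] (old_x is the value of x before the assignment; eliminate old_x by solving x = E[old_x/x] for old_x)
Step 1: Precondition P: x>517, i.e. old_x > 517
Step 2: Assignment gives x = old_x + 296, so old_x = x - 296
Step 3: Substitute into P: x - 296 > 517
Step 4: Simplify: x > 517+296 = 813

813


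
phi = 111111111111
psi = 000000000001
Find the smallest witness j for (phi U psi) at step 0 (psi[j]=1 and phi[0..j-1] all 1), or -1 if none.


(phi U psi) at 0: need smallest j with psi[j]=1 and phi[i]=1 for all i in [0,j).
Scan from step 0:
  step 0: phi=1, psi=0 -> continue
  step 1: phi=1, psi=0 -> continue
  step 2: phi=1, psi=0 -> continue
  step 3: phi=1, psi=0 -> continue
  step 11: psi=1 and phi held for [0,11) -> witness found
Witness step = 11

11


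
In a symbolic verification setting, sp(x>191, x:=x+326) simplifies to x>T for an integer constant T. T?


Formula: sp(P, x:=E) = exists old_x. (x = E[old_x/x]) AND P[old_x/x] (old_x is the value of x before the assignment; eliminate old_x by solving x = E[old_x/x] for old_x)
Step 1: Precondition P: x>191, i.e. old_x > 191
Step 2: Assignment gives x = old_x + 326, so old_x = x - 326
Step 3: Substitute into P: x - 326 > 191
Step 4: Simplify: x > 191+326 = 517

517


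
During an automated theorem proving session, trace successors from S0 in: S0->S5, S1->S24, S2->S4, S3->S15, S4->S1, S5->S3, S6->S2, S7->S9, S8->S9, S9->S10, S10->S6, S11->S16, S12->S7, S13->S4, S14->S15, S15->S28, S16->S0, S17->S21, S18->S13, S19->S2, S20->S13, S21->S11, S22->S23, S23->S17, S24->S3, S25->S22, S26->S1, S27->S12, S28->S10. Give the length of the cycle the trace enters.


Trace from S0 until a state repeats:
  S0 -> S5 -> S3 -> S15 -> S28 -> S10 -> S6 -> S2 -> S4 -> S1 -> S24 -> S3
S3 first seen at step 2, revisited at step 11.
Cycle length = 11 - 2 = 9

9


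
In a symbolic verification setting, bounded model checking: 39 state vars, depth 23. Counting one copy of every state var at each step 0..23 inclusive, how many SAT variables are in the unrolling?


BMC unrolls to depth k, creating one copy of each state var for steps 0..k.
Step count = 23 + 1 = 24 (steps 0 through 23)
Vars per step = 39
Total = 39 * 24 = 936

936


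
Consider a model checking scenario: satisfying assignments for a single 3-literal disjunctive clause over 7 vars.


Step 1: Total=2^7=128
Step 2: Unsat when all 3 false: 2^4=16
Step 3: Sat=128-16=112

112


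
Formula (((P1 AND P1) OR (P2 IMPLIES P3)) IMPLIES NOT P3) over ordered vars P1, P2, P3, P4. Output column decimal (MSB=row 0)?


Formula: (((P1 AND P1) OR (P2 IMPLIES P3)) IMPLIES NOT P3) over P1, P2, P3, P4 (16 rows)
Evaluate each row (bits = P1,P2,P3,P4, MSB first):
  row 0 [0000]: (((0 AND 0) OR (0 IMPLIES 0)) IMPLIES NOT 0) -> 1
  row 1 [0001]: (((0 AND 0) OR (0 IMPLIES 0)) IMPLIES NOT 0) -> 1
  row 2 [0010]: (((0 AND 0) OR (0 IMPLIES 1)) IMPLIES NOT 1) -> 0
  row 3 [0011]: (((0 AND 0) OR (0 IMPLIES 1)) IMPLIES NOT 1) -> 0
  row 4 [0100]: (((0 AND 0) OR (1 IMPLIES 0)) IMPLIES NOT 0) -> 1
  row 5 [0101]: (((0 AND 0) OR (1 IMPLIES 0)) IMPLIES NOT 0) -> 1
  row 6 [0110]: (((0 AND 0) OR (1 IMPLIES 1)) IMPLIES NOT 1) -> 0
  row 7 [0111]: (((0 AND 0) OR (1 IMPLIES 1)) IMPLIES NOT 1) -> 0
  row 8 [1000]: (((1 AND 1) OR (0 IMPLIES 0)) IMPLIES NOT 0) -> 1
  row 9 [1001]: (((1 AND 1) OR (0 IMPLIES 0)) IMPLIES NOT 0) -> 1
  row 10 [1010]: (((1 AND 1) OR (0 IMPLIES 1)) IMPLIES NOT 1) -> 0
  row 11 [1011]: (((1 AND 1) OR (0 IMPLIES 1)) IMPLIES NOT 1) -> 0
  row 12 [1100]: (((1 AND 1) OR (1 IMPLIES 0)) IMPLIES NOT 0) -> 1
  row 13 [1101]: (((1 AND 1) OR (1 IMPLIES 0)) IMPLIES NOT 0) -> 1
  row 14 [1110]: (((1 AND 1) OR (1 IMPLIES 1)) IMPLIES NOT 1) -> 0
  row 15 [1111]: (((1 AND 1) OR (1 IMPLIES 1)) IMPLIES NOT 1) -> 0
Full result column, 4 rows per line (P1,P2 fixed per line; P3,P4 runs 00..11 left to right):
  rows 0-3 [P1,P2=00]: 1100  = hex C
  rows 4-7 [P1,P2=01]: 1100  = hex C
  rows 8-11 [P1,P2=10]: 1100  = hex C
  rows 12-15 [P1,P2=11]: 1100  = hex C
Output column (row 0 .. row 15) = 1100110011001100
Output column grouped in 4s = 1100 1100 1100 1100 = 0xCCCC
Convert to decimal digit by digit (value = value*16 + digit):
  C -> 12
  12*16 + 12 (C) = 204
  204*16 + 12 (C) = 3276
  3276*16 + 12 (C) = 52428
Decimal = 52428

52428


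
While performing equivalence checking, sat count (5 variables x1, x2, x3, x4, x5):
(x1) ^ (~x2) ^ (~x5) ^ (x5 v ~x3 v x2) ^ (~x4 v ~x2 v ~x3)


CNF with 5 clauses over 5 vars (32 assignments).
An assignment satisfies CNF iff every clause has >=1 true literal.
Check each row (bits = x1,x2,x3,x4,x5; clause T/F shown):
  row 0 [00000]: clauses=FTTTT -> 0
  row 1 [00001]: clauses=FTFTT -> 0
  row 2 [00010]: clauses=FTTTT -> 0
  row 3 [00011]: clauses=FTFTT -> 0
  row 4 [00100]: clauses=FTTFT -> 0
  row 5 [00101]: clauses=FTFTT -> 0
  row 6 [00110]: clauses=FTTFT -> 0
  row 7 [00111]: clauses=FTFTT -> 0
  row 8 [01000]: clauses=FFTTT -> 0
  row 9 [01001]: clauses=FFFTT -> 0
  row 10 [01010]: clauses=FFTTT -> 0
  row 11 [01011]: clauses=FFFTT -> 0
  row 12 [01100]: clauses=FFTTT -> 0
  row 13 [01101]: clauses=FFFTT -> 0
  row 14 [01110]: clauses=FFTTF -> 0
  row 15 [01111]: clauses=FFFTF -> 0
  row 16 [10000]: clauses=TTTTT -> 1
  row 17 [10001]: clauses=TTFTT -> 0
  row 18 [10010]: clauses=TTTTT -> 1
  row 19 [10011]: clauses=TTFTT -> 0
  row 20 [10100]: clauses=TTTFT -> 0
  row 21 [10101]: clauses=TTFTT -> 0
  row 22 [10110]: clauses=TTTFT -> 0
  row 23 [10111]: clauses=TTFTT -> 0
  row 24 [11000]: clauses=TFTTT -> 0
  row 25 [11001]: clauses=TFFTT -> 0
  row 26 [11010]: clauses=TFTTT -> 0
  row 27 [11011]: clauses=TFFTT -> 0
  row 28 [11100]: clauses=TFTTT -> 0
  row 29 [11101]: clauses=TFFTT -> 0
  row 30 [11110]: clauses=TFTTF -> 0
  row 31 [11111]: clauses=TFFTF -> 0
Full result column, 8 rows per line (x1,x2 fixed per line; x3,x4,x5 runs 000..111 left to right):
  rows 0-7 [x1,x2=00]: 00000000  (ones: 0)
  rows 8-15 [x1,x2=01]: 00000000  (ones: 0)
  rows 16-23 [x1,x2=10]: 10100000  (ones: 2)
  rows 24-31 [x1,x2=11]: 00000000  (ones: 0)
Satisfying assignments = 0+0+2+0 = 2

2


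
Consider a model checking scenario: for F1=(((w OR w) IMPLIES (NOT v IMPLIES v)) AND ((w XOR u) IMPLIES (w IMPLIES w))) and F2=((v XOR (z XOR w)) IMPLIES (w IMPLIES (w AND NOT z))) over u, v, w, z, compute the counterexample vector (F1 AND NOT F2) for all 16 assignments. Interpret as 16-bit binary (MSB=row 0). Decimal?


F1 = (((w OR w) IMPLIES (NOT v IMPLIES v)) AND ((w XOR u) IMPLIES (w IMPLIES w)))
F2 = ((v XOR (z XOR w)) IMPLIES (w IMPLIES (w AND NOT z)))
Counterexample to F1=>F2 is where F1=1 and F2=0.
Evaluate each row (bits = u,v,w,z, MSB first):
  row 0 [0000]: F1=1 F2=1 -> F1&~F2 -> 0
  row 1 [0001]: F1=1 F2=1 -> F1&~F2 -> 0
  row 2 [0010]: F1=0 F2=1 -> F1&~F2 -> 0
  row 3 [0011]: F1=0 F2=1 -> F1&~F2 -> 0
  row 4 [0100]: F1=1 F2=1 -> F1&~F2 -> 0
  row 5 [0101]: F1=1 F2=1 -> F1&~F2 -> 0
  row 6 [0110]: F1=1 F2=1 -> F1&~F2 -> 0
  row 7 [0111]: F1=1 F2=0 -> F1&~F2 -> 1
  row 8 [1000]: F1=1 F2=1 -> F1&~F2 -> 0
  row 9 [1001]: F1=1 F2=1 -> F1&~F2 -> 0
  row 10 [1010]: F1=0 F2=1 -> F1&~F2 -> 0
  row 11 [1011]: F1=0 F2=1 -> F1&~F2 -> 0
  row 12 [1100]: F1=1 F2=1 -> F1&~F2 -> 0
  row 13 [1101]: F1=1 F2=1 -> F1&~F2 -> 0
  row 14 [1110]: F1=1 F2=1 -> F1&~F2 -> 0
  row 15 [1111]: F1=1 F2=0 -> F1&~F2 -> 1
Full result column, 4 rows per line (u,v fixed per line; w,z runs 00..11 left to right):
  rows 0-3 [u,v=00]: 0000  = hex 0
  rows 4-7 [u,v=01]: 0001  = hex 1
  rows 8-11 [u,v=10]: 0000  = hex 0
  rows 12-15 [u,v=11]: 0001  = hex 1
Counterexample vector (row 0 .. row 15) = 0000000100000001
Output column grouped in 4s = 0000 0001 0000 0001 = 0x0101
Convert to decimal digit by digit (value = value*16 + digit):
  0 -> 0
  0*16 + 1 = 1
  1*16 + 0 = 16
  16*16 + 1 = 257
Decimal = 257

257


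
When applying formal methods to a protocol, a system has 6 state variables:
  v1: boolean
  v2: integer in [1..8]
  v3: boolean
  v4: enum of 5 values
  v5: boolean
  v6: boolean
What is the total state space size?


State space = product of domain sizes of all variables.
Domain sizes:
  v1 (boolean): 2
  v2 (integer in [1..8]): 8
  v3 (boolean): 2
  v4 (enum of 5 values): 5
  v5 (boolean): 2
  v6 (boolean): 2
Product = 2 * 8 * 2 * 5 * 2 * 2 = 640

640


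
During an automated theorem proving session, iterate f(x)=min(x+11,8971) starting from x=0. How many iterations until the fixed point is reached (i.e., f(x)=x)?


Step 1: x=0, cap=8971, increment=11
Step 2: x grows by 11 each step until capped at 8971; fixed point is x=8971
Step 3: iterations = ceil(8971/11) = 816

816


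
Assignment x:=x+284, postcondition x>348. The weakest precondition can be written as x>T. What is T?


Formula: wp(x:=E, P) = P[E/x] (substitute E for x in postcondition)
Step 1: Postcondition: x>348
Step 2: Substitute x+284 for x: x+284>348
Step 3: Solve for x: x > 348-284 = 64

64


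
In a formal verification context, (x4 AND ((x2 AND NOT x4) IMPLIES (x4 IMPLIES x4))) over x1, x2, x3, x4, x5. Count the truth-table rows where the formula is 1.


Formula: (x4 AND ((x2 AND NOT x4) IMPLIES (x4 IMPLIES x4))) over 5 vars (32 rows)
Evaluate each row (x1, x2, x3, x4, x5 as bits, MSB first):
  row 0 [00000]: (0 AND ((0 AND NOT 0) IMPLIES (0 IMPLIES 0))) -> 0
  row 1 [00001]: (0 AND ((0 AND NOT 0) IMPLIES (0 IMPLIES 0))) -> 0
  row 2 [00010]: (1 AND ((0 AND NOT 1) IMPLIES (1 IMPLIES 1))) -> 1
  row 3 [00011]: (1 AND ((0 AND NOT 1) IMPLIES (1 IMPLIES 1))) -> 1
  row 4 [00100]: (0 AND ((0 AND NOT 0) IMPLIES (0 IMPLIES 0))) -> 0
  row 5 [00101]: (0 AND ((0 AND NOT 0) IMPLIES (0 IMPLIES 0))) -> 0
  row 6 [00110]: (1 AND ((0 AND NOT 1) IMPLIES (1 IMPLIES 1))) -> 1
  row 7 [00111]: (1 AND ((0 AND NOT 1) IMPLIES (1 IMPLIES 1))) -> 1
  row 8 [01000]: (0 AND ((1 AND NOT 0) IMPLIES (0 IMPLIES 0))) -> 0
  row 9 [01001]: (0 AND ((1 AND NOT 0) IMPLIES (0 IMPLIES 0))) -> 0
  row 10 [01010]: (1 AND ((1 AND NOT 1) IMPLIES (1 IMPLIES 1))) -> 1
  row 11 [01011]: (1 AND ((1 AND NOT 1) IMPLIES (1 IMPLIES 1))) -> 1
  row 12 [01100]: (0 AND ((1 AND NOT 0) IMPLIES (0 IMPLIES 0))) -> 0
  row 13 [01101]: (0 AND ((1 AND NOT 0) IMPLIES (0 IMPLIES 0))) -> 0
  row 14 [01110]: (1 AND ((1 AND NOT 1) IMPLIES (1 IMPLIES 1))) -> 1
  row 15 [01111]: (1 AND ((1 AND NOT 1) IMPLIES (1 IMPLIES 1))) -> 1
  row 16 [10000]: (0 AND ((0 AND NOT 0) IMPLIES (0 IMPLIES 0))) -> 0
  row 17 [10001]: (0 AND ((0 AND NOT 0) IMPLIES (0 IMPLIES 0))) -> 0
  row 18 [10010]: (1 AND ((0 AND NOT 1) IMPLIES (1 IMPLIES 1))) -> 1
  row 19 [10011]: (1 AND ((0 AND NOT 1) IMPLIES (1 IMPLIES 1))) -> 1
  row 20 [10100]: (0 AND ((0 AND NOT 0) IMPLIES (0 IMPLIES 0))) -> 0
  row 21 [10101]: (0 AND ((0 AND NOT 0) IMPLIES (0 IMPLIES 0))) -> 0
  row 22 [10110]: (1 AND ((0 AND NOT 1) IMPLIES (1 IMPLIES 1))) -> 1
  row 23 [10111]: (1 AND ((0 AND NOT 1) IMPLIES (1 IMPLIES 1))) -> 1
  row 24 [11000]: (0 AND ((1 AND NOT 0) IMPLIES (0 IMPLIES 0))) -> 0
  row 25 [11001]: (0 AND ((1 AND NOT 0) IMPLIES (0 IMPLIES 0))) -> 0
  row 26 [11010]: (1 AND ((1 AND NOT 1) IMPLIES (1 IMPLIES 1))) -> 1
  row 27 [11011]: (1 AND ((1 AND NOT 1) IMPLIES (1 IMPLIES 1))) -> 1
  row 28 [11100]: (0 AND ((1 AND NOT 0) IMPLIES (0 IMPLIES 0))) -> 0
  row 29 [11101]: (0 AND ((1 AND NOT 0) IMPLIES (0 IMPLIES 0))) -> 0
  row 30 [11110]: (1 AND ((1 AND NOT 1) IMPLIES (1 IMPLIES 1))) -> 1
  row 31 [11111]: (1 AND ((1 AND NOT 1) IMPLIES (1 IMPLIES 1))) -> 1
Full result column, 8 rows per line (x1,x2 fixed per line; x3,x4,x5 runs 000..111 left to right):
  rows 0-7 [x1,x2=00]: 00110011  (ones: 4)
  rows 8-15 [x1,x2=01]: 00110011  (ones: 4)
  rows 16-23 [x1,x2=10]: 00110011  (ones: 4)
  rows 24-31 [x1,x2=11]: 00110011  (ones: 4)
Count of 1-rows = 4+4+4+4 = 16

16


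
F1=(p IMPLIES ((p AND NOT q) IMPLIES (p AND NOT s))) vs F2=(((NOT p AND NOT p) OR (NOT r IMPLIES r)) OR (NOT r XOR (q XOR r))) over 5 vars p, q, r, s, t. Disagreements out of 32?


F1 = (p IMPLIES ((p AND NOT q) IMPLIES (p AND NOT s)))
F2 = (((NOT p AND NOT p) OR (NOT r IMPLIES r)) OR (NOT r XOR (q XOR r)))
Evaluate both on each of 32 rows (bits = p,q,r,s,t):
  row 0 [00000]: F1=1 F2=1 -> 0
  row 1 [00001]: F1=1 F2=1 -> 0
  row 2 [00010]: F1=1 F2=1 -> 0
  row 3 [00011]: F1=1 F2=1 -> 0
  row 4 [00100]: F1=1 F2=1 -> 0
  row 5 [00101]: F1=1 F2=1 -> 0
  row 6 [00110]: F1=1 F2=1 -> 0
  row 7 [00111]: F1=1 F2=1 -> 0
  row 8 [01000]: F1=1 F2=1 -> 0
  row 9 [01001]: F1=1 F2=1 -> 0
  row 10 [01010]: F1=1 F2=1 -> 0
  row 11 [01011]: F1=1 F2=1 -> 0
  row 12 [01100]: F1=1 F2=1 -> 0
  row 13 [01101]: F1=1 F2=1 -> 0
  row 14 [01110]: F1=1 F2=1 -> 0
  row 15 [01111]: F1=1 F2=1 -> 0
  row 16 [10000]: F1=1 F2=1 -> 0
  row 17 [10001]: F1=1 F2=1 -> 0
  row 18 [10010]: F1=0 F2=1 (differ) -> 1
  row 19 [10011]: F1=0 F2=1 (differ) -> 1
  row 20 [10100]: F1=1 F2=1 -> 0
  row 21 [10101]: F1=1 F2=1 -> 0
  row 22 [10110]: F1=0 F2=1 (differ) -> 1
  row 23 [10111]: F1=0 F2=1 (differ) -> 1
  row 24 [11000]: F1=1 F2=0 (differ) -> 1
  row 25 [11001]: F1=1 F2=0 (differ) -> 1
  row 26 [11010]: F1=1 F2=0 (differ) -> 1
  row 27 [11011]: F1=1 F2=0 (differ) -> 1
  row 28 [11100]: F1=1 F2=1 -> 0
  row 29 [11101]: F1=1 F2=1 -> 0
  row 30 [11110]: F1=1 F2=1 -> 0
  row 31 [11111]: F1=1 F2=1 -> 0
Full result column, 8 rows per line (p,q fixed per line; r,s,t runs 000..111 left to right):
  rows 0-7 [p,q=00]: 00000000  (ones: 0)
  rows 8-15 [p,q=01]: 00000000  (ones: 0)
  rows 16-23 [p,q=10]: 00110011  (ones: 4)
  rows 24-31 [p,q=11]: 11110000  (ones: 4)
Disagreements = 0+0+4+4 = 8

8


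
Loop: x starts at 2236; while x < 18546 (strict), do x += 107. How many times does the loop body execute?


Step 1: x goes from 2236 toward 18546 by 107; the body runs while x<18546, so iterations = ceil((bound-start)/step)
Step 2: Distance=16310
Step 3: ceil(16310/107)=153

153


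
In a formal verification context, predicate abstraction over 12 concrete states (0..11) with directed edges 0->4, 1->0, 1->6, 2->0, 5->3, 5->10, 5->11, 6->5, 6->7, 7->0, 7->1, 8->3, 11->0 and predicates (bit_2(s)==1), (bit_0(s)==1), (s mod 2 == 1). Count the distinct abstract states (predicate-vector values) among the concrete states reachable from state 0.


BFS from 0:
Concrete reachable: {0, 4}
Abstract via predicates (bit_2(s)==1), (bit_0(s)==1), (s mod 2 == 1):
  (0,0,0) <- {0}
  (1,0,0) <- {4}
Distinct abstract states = 2

2


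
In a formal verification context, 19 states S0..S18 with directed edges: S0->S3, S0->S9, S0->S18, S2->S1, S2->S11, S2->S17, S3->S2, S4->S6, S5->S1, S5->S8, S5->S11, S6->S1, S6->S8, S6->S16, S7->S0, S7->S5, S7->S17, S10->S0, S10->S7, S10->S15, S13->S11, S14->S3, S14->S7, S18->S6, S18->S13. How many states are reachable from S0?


BFS from S0:
  layer 0: {S0}
  layer 1: {S3, S9, S18}
  layer 2: {S2, S6, S13}
  layer 3: {S1, S8, S11, S16, S17}
Reachable set: {S0, S1, S2, S3, S6, S8, S9, S11, S13, S16, S17, S18}
Count = 12

12


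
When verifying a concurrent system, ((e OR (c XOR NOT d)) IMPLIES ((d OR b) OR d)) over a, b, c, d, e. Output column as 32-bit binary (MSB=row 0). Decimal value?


Formula: ((e OR (c XOR NOT d)) IMPLIES ((d OR b) OR d)) over a, b, c, d, e (32 rows)
Evaluate each row (bits = a,b,c,d,e, MSB first):
  row 0 [00000]: ((0 OR (0 XOR NOT 0)) IMPLIES ((0 OR 0) OR 0)) -> 0
  row 1 [00001]: ((1 OR (0 XOR NOT 0)) IMPLIES ((0 OR 0) OR 0)) -> 0
  row 2 [00010]: ((0 OR (0 XOR NOT 1)) IMPLIES ((1 OR 0) OR 1)) -> 1
  row 3 [00011]: ((1 OR (0 XOR NOT 1)) IMPLIES ((1 OR 0) OR 1)) -> 1
  row 4 [00100]: ((0 OR (1 XOR NOT 0)) IMPLIES ((0 OR 0) OR 0)) -> 1
  row 5 [00101]: ((1 OR (1 XOR NOT 0)) IMPLIES ((0 OR 0) OR 0)) -> 0
  row 6 [00110]: ((0 OR (1 XOR NOT 1)) IMPLIES ((1 OR 0) OR 1)) -> 1
  row 7 [00111]: ((1 OR (1 XOR NOT 1)) IMPLIES ((1 OR 0) OR 1)) -> 1
  row 8 [01000]: ((0 OR (0 XOR NOT 0)) IMPLIES ((0 OR 1) OR 0)) -> 1
  row 9 [01001]: ((1 OR (0 XOR NOT 0)) IMPLIES ((0 OR 1) OR 0)) -> 1
  row 10 [01010]: ((0 OR (0 XOR NOT 1)) IMPLIES ((1 OR 1) OR 1)) -> 1
  row 11 [01011]: ((1 OR (0 XOR NOT 1)) IMPLIES ((1 OR 1) OR 1)) -> 1
  row 12 [01100]: ((0 OR (1 XOR NOT 0)) IMPLIES ((0 OR 1) OR 0)) -> 1
  row 13 [01101]: ((1 OR (1 XOR NOT 0)) IMPLIES ((0 OR 1) OR 0)) -> 1
  row 14 [01110]: ((0 OR (1 XOR NOT 1)) IMPLIES ((1 OR 1) OR 1)) -> 1
  row 15 [01111]: ((1 OR (1 XOR NOT 1)) IMPLIES ((1 OR 1) OR 1)) -> 1
  row 16 [10000]: ((0 OR (0 XOR NOT 0)) IMPLIES ((0 OR 0) OR 0)) -> 0
  row 17 [10001]: ((1 OR (0 XOR NOT 0)) IMPLIES ((0 OR 0) OR 0)) -> 0
  row 18 [10010]: ((0 OR (0 XOR NOT 1)) IMPLIES ((1 OR 0) OR 1)) -> 1
  row 19 [10011]: ((1 OR (0 XOR NOT 1)) IMPLIES ((1 OR 0) OR 1)) -> 1
  row 20 [10100]: ((0 OR (1 XOR NOT 0)) IMPLIES ((0 OR 0) OR 0)) -> 1
  row 21 [10101]: ((1 OR (1 XOR NOT 0)) IMPLIES ((0 OR 0) OR 0)) -> 0
  row 22 [10110]: ((0 OR (1 XOR NOT 1)) IMPLIES ((1 OR 0) OR 1)) -> 1
  row 23 [10111]: ((1 OR (1 XOR NOT 1)) IMPLIES ((1 OR 0) OR 1)) -> 1
  row 24 [11000]: ((0 OR (0 XOR NOT 0)) IMPLIES ((0 OR 1) OR 0)) -> 1
  row 25 [11001]: ((1 OR (0 XOR NOT 0)) IMPLIES ((0 OR 1) OR 0)) -> 1
  row 26 [11010]: ((0 OR (0 XOR NOT 1)) IMPLIES ((1 OR 1) OR 1)) -> 1
  row 27 [11011]: ((1 OR (0 XOR NOT 1)) IMPLIES ((1 OR 1) OR 1)) -> 1
  row 28 [11100]: ((0 OR (1 XOR NOT 0)) IMPLIES ((0 OR 1) OR 0)) -> 1
  row 29 [11101]: ((1 OR (1 XOR NOT 0)) IMPLIES ((0 OR 1) OR 0)) -> 1
  row 30 [11110]: ((0 OR (1 XOR NOT 1)) IMPLIES ((1 OR 1) OR 1)) -> 1
  row 31 [11111]: ((1 OR (1 XOR NOT 1)) IMPLIES ((1 OR 1) OR 1)) -> 1
Full result column, 4 rows per line (a,b,c fixed per line; d,e runs 00..11 left to right):
  rows 0-3 [a,b,c=000]: 0011  = hex 3
  rows 4-7 [a,b,c=001]: 1011  = hex B
  rows 8-11 [a,b,c=010]: 1111  = hex F
  rows 12-15 [a,b,c=011]: 1111  = hex F
  rows 16-19 [a,b,c=100]: 0011  = hex 3
  rows 20-23 [a,b,c=101]: 1011  = hex B
  rows 24-27 [a,b,c=110]: 1111  = hex F
  rows 28-31 [a,b,c=111]: 1111  = hex F
Output column (row 0 .. row 31) = 00111011111111110011101111111111
Output column grouped in 4s = 0011 1011 1111 1111 0011 1011 1111 1111 = 0x3BFF3BFF
Convert to decimal digit by digit (value = value*16 + digit):
  3 -> 3
  3*16 + 11 (B) = 59
  59*16 + 15 (F) = 959
  959*16 + 15 (F) = 15359
  15359*16 + 3 = 245747
  245747*16 + 11 (B) = 3931963
  3931963*16 + 15 (F) = 62911423
  62911423*16 + 15 (F) = 1006582783
Decimal = 1006582783

1006582783
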